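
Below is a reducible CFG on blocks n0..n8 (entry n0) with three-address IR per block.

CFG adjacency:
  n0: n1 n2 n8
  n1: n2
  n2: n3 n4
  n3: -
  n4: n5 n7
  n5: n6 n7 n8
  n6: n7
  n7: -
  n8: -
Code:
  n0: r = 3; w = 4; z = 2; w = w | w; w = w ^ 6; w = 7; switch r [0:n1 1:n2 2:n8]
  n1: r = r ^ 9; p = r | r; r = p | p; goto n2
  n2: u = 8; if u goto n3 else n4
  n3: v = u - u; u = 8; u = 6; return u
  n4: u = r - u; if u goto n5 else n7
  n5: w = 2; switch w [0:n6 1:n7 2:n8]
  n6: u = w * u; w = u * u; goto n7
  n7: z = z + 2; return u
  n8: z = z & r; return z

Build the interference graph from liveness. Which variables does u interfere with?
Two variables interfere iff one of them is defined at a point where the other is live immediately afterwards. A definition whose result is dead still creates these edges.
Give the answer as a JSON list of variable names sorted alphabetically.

Answer: ["r", "w", "z"]

Derivation:
Block summaries:
  n0: {r,w,z} / ∅
  n1: {p,r} / {r}
  n2: {u} / ∅
  n3: {u,v} / {u}
  n4: {u} / {r,u}
  n5: {w} / ∅
  n6: {u,w} / {u,w}
  n7: {z} / {u,z}
  n8: {z} / {r,z}

Live sets:
  n0 li=∅ lo={r,z}
  n1 li={r,z} lo={r,z}
  n2 li={r,z} lo={r,u,z}
  n3 li={u} lo=∅
  n4 li={r,u,z} lo={r,u,z}
  n5 li={r,u,z} lo={r,u,w,z}
  n6 li={u,w,z} lo={u,z}
  n7 li={u,z} lo=∅
  n8 li={r,z} lo=∅

Interfere edges:
  p↔{z}
  r↔{u,w,z}
  u↔{r,w,z}
  v↔∅
  w↔{r,u,z}
  z↔{p,r,u,w}

N(u) = ["r", "w", "z"]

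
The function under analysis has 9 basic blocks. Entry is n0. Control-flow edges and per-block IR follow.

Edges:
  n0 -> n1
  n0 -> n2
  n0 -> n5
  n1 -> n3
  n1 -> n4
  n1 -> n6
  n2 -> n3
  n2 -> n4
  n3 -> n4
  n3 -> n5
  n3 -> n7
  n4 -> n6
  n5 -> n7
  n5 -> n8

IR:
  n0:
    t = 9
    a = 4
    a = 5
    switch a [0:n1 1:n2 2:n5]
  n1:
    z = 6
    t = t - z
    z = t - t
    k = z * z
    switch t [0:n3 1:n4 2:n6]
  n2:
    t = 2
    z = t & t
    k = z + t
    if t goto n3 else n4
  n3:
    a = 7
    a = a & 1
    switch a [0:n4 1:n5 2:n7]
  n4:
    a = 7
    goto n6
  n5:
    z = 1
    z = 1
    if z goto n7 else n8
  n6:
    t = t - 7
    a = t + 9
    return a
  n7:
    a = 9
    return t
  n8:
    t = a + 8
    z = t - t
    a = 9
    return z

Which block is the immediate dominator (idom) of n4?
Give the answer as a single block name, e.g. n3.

Answer: n0

Derivation:
idom tree: n1←n0 n2←n0 n3←n0 n4←n0 n5←n0 n6←n0 n7←n0 n8←n5
Dom at joins:
  n3: preds {n1,n2}: {n0,n1} ∩ {n0,n2} = {n0}; idom=n0
  n4: preds {n1,n2,n3}: {n0,n1} ∩ {n0,n2} ∩ {n0,n3} = {n0}; idom=n0
  n5: preds {n0,n3}: {n0} ∩ {n0,n3} = {n0}; idom=n0
  n6: preds {n1,n4}: {n0,n1} ∩ {n0,n4} = {n0}; idom=n0
  n7: preds {n3,n5}: {n0,n3} ∩ {n0,n5} = {n0}; idom=n0

idom(n4) = n0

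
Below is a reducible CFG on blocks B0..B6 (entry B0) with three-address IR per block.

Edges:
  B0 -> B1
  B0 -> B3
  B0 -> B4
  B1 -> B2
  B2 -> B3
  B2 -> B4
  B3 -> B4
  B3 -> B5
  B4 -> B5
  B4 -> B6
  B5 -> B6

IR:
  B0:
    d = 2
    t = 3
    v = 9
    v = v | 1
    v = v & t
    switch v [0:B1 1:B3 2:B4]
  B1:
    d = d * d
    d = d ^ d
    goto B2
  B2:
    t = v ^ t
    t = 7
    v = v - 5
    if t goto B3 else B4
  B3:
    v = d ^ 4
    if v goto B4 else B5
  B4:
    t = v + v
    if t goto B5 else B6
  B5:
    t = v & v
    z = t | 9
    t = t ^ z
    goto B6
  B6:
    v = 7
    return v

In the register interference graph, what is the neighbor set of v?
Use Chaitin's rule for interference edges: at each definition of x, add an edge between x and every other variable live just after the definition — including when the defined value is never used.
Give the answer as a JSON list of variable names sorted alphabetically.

def/use:
  B0 def {d,t,v} use ∅
  B1 def {d} use {d}
  B2 def {t,v} use {t,v}
  B3 def {v} use {d}
  B4 def {t} use {v}
  B5 def {t,z} use {v}
  B6 def {v} use ∅

Live sets:
  live B0: ∅→{d,t,v}
  live B1: {d,t,v}→{d,t,v}
  live B2: {d,t,v}→{d,v}
  live B3: {d}→{v}
  live B4: {v}→{v}
  live B5: {v}→∅
  live B6: ∅→∅

Interference:
  d↔{t,v}
  t↔{d,v,z}
  v↔{d,t}
  z↔{t}

N(v) = ["d", "t"]

Answer: ["d", "t"]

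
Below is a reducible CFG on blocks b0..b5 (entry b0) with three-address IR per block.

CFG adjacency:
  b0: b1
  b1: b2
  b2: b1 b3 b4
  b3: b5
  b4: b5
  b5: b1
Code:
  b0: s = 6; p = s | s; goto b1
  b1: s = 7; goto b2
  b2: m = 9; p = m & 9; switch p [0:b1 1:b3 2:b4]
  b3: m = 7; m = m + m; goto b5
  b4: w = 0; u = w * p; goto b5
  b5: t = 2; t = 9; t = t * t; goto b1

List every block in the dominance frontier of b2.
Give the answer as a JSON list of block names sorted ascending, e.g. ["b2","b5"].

idom tree: b1←b0 b2←b1 b3←b2 b4←b2 b5←b2
Join-block Dom:
  b1: preds {b0,b2,b5}: {b0} ∩ {b0,b1,b2} ∩ {b0,b1,b2,b5} = {b0}; idom=b0
  b5: preds {b3,b4}: {b0,b1,b2,b3} ∩ {b0,b1,b2,b4} = {b0,b1,b2}; idom=b2

DF derivation:
  b1←b0: walk · to b0
  b1←b2: walk b2→b1 to b0
  b1←b5: walk b5→b2→b1 to b0
  b5←b3: walk b3 to b2
  b5←b4: walk b4 to b2
  DF(b0)=∅
  DF(b1)={b1}
  DF(b2)={b1}
  DF(b3)={b5}
  DF(b4)={b5}
  DF(b5)={b1}

DF(b2) = ["b1"]

Answer: ["b1"]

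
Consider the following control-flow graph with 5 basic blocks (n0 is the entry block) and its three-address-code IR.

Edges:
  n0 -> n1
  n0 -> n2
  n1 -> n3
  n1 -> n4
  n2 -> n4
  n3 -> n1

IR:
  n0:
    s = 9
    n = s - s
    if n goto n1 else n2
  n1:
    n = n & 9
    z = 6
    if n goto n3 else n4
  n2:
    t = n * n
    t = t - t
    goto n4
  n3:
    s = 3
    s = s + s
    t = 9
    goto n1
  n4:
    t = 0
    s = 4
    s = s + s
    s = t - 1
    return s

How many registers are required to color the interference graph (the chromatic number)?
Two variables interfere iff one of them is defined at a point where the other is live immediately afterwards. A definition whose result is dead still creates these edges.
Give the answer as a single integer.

Per-block:
  n0: def={n,s} ue=∅
  n1: def={n,z} ue={n}
  n2: def={t} ue={n}
  n3: def={s,t} ue=∅
  n4: def={s,t} ue=∅

Liveness:
  live n0: ∅→{n}
  live n1: {n}→{n}
  live n2: {n}→∅
  live n3: {n}→{n}
  live n4: ∅→∅

Interference:
  n↔{s,t,z}
  s↔{n,t}
  t↔{n,s}
  z↔{n}

Registers:
  clique {n,s,t} ⇒ need ≥ 3
  assign n→R0 s→R1 t→R2 z→R1 — no edge inside a register ⇒ χ ≤ 3
  χ = 3

Answer: 3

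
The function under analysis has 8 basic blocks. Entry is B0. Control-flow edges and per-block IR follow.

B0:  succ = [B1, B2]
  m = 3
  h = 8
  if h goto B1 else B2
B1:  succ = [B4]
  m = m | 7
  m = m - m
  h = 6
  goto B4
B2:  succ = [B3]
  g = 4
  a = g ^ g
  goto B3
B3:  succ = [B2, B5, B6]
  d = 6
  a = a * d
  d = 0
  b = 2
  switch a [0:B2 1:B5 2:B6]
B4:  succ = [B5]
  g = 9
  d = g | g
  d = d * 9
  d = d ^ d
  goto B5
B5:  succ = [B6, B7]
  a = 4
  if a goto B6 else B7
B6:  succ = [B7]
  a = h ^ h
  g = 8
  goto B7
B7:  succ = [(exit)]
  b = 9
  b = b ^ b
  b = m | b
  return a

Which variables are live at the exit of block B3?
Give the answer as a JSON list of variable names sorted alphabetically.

Answer: ["h", "m"]

Analysis:
def/use:
  B0 def {h,m} use ∅
  B1 def {h,m} use {m}
  B2 def {a,g} use ∅
  B3 def {a,b,d} use {a}
  B4 def {d,g} use ∅
  B5 def {a} use ∅
  B6 def {a,g} use {h}
  B7 def {b} use {a,m}

Live sets:
  live B0: ∅→{h,m}
  live B1: {m}→{h,m}
  live B2: {h,m}→{a,h,m}
  live B3: {a,h,m}→{h,m}
  live B4: {h,m}→{h,m}
  live B5: {h,m}→{a,h,m}
  live B6: {h,m}→{a,m}
  live B7: {a,m}→∅

live-out(B3) = ["h", "m"]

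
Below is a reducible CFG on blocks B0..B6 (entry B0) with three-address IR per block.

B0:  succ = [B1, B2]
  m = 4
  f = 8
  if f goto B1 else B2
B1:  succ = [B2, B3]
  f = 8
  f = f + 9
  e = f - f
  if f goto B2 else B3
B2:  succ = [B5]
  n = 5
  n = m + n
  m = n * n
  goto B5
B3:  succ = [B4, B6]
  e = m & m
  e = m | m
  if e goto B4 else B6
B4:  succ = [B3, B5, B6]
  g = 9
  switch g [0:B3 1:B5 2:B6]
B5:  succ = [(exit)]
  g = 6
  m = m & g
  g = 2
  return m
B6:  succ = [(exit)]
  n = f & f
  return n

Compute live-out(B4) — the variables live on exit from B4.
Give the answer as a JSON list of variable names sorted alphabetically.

def/use:
  B0: def={f,m} ue=∅
  B1: def={e,f} ue=∅
  B2: def={m,n} ue={m}
  B3: def={e} ue={m}
  B4: def={g} ue=∅
  B5: def={g,m} ue={m}
  B6: def={n} ue={f}

Liveness:
  live B0: ∅→{m}
  live B1: {m}→{f,m}
  live B2: {m}→{m}
  live B3: {f,m}→{f,m}
  live B4: {f,m}→{f,m}
  live B5: {m}→∅
  live B6: {f}→∅

live-out(B4) = ["f", "m"]

Answer: ["f", "m"]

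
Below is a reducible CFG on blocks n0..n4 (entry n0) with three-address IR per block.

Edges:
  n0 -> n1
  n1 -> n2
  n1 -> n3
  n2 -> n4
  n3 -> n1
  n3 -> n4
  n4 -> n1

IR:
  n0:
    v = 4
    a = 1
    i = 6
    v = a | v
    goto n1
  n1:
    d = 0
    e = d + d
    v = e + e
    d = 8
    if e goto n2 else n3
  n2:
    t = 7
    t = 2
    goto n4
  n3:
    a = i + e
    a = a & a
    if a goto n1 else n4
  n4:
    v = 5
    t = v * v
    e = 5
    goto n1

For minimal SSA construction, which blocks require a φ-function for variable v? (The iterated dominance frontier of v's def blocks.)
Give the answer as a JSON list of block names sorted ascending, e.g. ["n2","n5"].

Answer: ["n1"]

Derivation:
idom tree: n1←n0 n2←n1 n3←n1 n4←n1
Dom at joins:
  n1: preds {n0,n3,n4}: {n0} ∩ {n0,n1,n3} ∩ {n0,n1,n4} = {n0}; idom=n0
  n4: preds {n2,n3}: {n0,n1,n2} ∩ {n0,n1,n3} = {n0,n1}; idom=n1

Frontier:
  n1←n0: walk · to n0
  n1←n3: walk n3→n1 to n0
  n1←n4: walk n4→n1 to n0
  n4←n2: walk n2 to n1
  n4←n3: walk n3 to n1
  n0 → ∅
  n1 → {n1}
  n2 → {n4}
  n3 → {n1,n4}
  n4 → {n1}

φ for v: defs {n0,n1,n4}
  DF⁺ = {n1}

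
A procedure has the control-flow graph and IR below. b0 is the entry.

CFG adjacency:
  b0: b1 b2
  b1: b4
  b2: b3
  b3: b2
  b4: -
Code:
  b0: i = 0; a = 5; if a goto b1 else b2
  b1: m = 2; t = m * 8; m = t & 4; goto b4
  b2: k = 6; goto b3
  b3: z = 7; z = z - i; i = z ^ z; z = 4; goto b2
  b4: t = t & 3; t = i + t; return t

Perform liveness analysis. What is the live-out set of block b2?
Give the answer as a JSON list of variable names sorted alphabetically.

def/use:
  b0 def {a,i} use ∅
  b1 def {m,t} use ∅
  b2 def {k} use ∅
  b3 def {i,z} use {i}
  b4 def {t} use {i,t}

Liveness:
  live b0: ∅→{i}
  live b1: {i}→{i,t}
  live b2: {i}→{i}
  live b3: {i}→{i}
  live b4: {i,t}→∅

live-out(b2) = ["i"]

Answer: ["i"]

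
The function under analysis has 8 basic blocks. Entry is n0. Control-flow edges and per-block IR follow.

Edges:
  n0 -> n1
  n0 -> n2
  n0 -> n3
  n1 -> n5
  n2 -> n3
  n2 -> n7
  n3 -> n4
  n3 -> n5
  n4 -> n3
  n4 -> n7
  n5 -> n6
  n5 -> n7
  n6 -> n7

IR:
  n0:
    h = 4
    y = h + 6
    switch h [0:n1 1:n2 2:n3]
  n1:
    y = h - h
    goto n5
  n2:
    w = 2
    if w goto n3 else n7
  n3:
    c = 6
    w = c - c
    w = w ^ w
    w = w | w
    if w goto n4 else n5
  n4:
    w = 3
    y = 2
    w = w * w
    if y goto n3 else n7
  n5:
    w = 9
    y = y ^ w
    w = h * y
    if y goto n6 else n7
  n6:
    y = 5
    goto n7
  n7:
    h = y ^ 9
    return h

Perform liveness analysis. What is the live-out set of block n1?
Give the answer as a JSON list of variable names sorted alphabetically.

Per-block:
  n0 def {h,y} use ∅
  n1 def {y} use {h}
  n2 def {w} use ∅
  n3 def {c,w} use ∅
  n4 def {w,y} use ∅
  n5 def {w,y} use {h,y}
  n6 def {y} use ∅
  n7 def {h} use {y}

Live sets:
  live n0: ∅→{h,y}
  live n1: {h}→{h,y}
  live n2: {h,y}→{h,y}
  live n3: {h,y}→{h,y}
  live n4: {h}→{h,y}
  live n5: {h,y}→{y}
  live n6: ∅→{y}
  live n7: {y}→∅

live-out(n1) = ["h", "y"]

Answer: ["h", "y"]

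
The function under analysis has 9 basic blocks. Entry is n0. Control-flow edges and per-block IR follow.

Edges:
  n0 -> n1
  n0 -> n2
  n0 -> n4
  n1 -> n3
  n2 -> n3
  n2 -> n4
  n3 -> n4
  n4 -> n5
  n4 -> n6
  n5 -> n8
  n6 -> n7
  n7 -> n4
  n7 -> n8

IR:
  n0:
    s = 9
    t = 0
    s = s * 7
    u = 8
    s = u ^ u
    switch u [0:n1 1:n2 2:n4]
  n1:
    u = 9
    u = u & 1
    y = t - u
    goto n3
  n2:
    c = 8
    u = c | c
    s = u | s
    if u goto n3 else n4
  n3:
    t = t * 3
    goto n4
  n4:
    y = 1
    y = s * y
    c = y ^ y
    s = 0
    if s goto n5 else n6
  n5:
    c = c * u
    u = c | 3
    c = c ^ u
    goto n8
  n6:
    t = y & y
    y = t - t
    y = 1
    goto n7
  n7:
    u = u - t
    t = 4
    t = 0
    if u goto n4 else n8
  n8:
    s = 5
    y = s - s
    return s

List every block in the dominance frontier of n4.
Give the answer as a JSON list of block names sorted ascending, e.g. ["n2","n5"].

idom tree: n1←n0 n2←n0 n3←n0 n4←n0 n5←n4 n6←n4 n7←n6 n8←n4
Join-block Dom:
  n3: preds {n1,n2}: {n0,n1} ∩ {n0,n2} = {n0}; idom=n0
  n4: preds {n0,n2,n3,n7}: {n0} ∩ {n0,n2} ∩ {n0,n3} ∩ {n0,n4,n6,n7} = {n0}; idom=n0
  n8: preds {n5,n7}: {n0,n4,n5} ∩ {n0,n4,n6,n7} = {n0,n4}; idom=n4

DF walk-up:
  join n3 pred n1: n1 stop@n0
  join n3 pred n2: n2 stop@n0
  join n4 pred n0: · stop@n0
  join n4 pred n2: n2 stop@n0
  join n4 pred n3: n3 stop@n0
  join n4 pred n7: n7→n6→n4 stop@n0
  join n8 pred n5: n5 stop@n4
  join n8 pred n7: n7→n6 stop@n4
  n0: DF=∅
  n1: DF={n3}
  n2: DF={n3,n4}
  n3: DF={n4}
  n4: DF={n4}
  n5: DF={n8}
  n6: DF={n4,n8}
  n7: DF={n4,n8}
  n8: DF=∅

DF(n4) = ["n4"]

Answer: ["n4"]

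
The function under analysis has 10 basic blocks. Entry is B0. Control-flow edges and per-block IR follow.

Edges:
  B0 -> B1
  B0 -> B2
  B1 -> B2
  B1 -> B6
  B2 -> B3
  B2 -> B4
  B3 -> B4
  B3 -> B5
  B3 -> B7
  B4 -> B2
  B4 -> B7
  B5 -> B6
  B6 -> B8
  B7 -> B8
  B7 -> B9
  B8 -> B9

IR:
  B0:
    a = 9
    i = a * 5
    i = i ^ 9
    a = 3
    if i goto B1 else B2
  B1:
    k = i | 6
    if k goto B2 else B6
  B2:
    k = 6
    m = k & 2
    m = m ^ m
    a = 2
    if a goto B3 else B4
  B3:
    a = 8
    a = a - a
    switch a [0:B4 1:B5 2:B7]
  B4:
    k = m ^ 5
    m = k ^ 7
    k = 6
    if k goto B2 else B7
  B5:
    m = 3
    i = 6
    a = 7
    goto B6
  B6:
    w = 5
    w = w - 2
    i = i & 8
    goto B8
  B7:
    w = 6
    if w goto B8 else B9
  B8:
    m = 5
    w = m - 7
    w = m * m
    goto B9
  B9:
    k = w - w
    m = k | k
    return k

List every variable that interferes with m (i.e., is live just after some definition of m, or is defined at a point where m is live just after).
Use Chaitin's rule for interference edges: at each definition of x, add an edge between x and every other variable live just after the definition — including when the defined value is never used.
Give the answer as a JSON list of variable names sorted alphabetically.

Block summaries:
  B0: {a,i} / ∅
  B1: {k} / {i}
  B2: {a,k,m} / ∅
  B3: {a} / ∅
  B4: {k,m} / {m}
  B5: {a,i,m} / ∅
  B6: {i,w} / {i}
  B7: {w} / ∅
  B8: {m,w} / ∅
  B9: {k,m} / {w}

Live sets:
  B0: in=∅ out={i}
  B1: in={i} out={i}
  B2: in=∅ out={m}
  B3: in={m} out={m}
  B4: in={m} out=∅
  B5: in=∅ out={i}
  B6: in={i} out=∅
  B7: in=∅ out={w}
  B8: in=∅ out={w}
  B9: in={w} out=∅

Conflict graph:
  a: {i,m}
  i: {a,k,w}
  k: {i,m}
  m: {a,k,w}
  w: {i,m}

N(m) = ["a", "k", "w"]

Answer: ["a", "k", "w"]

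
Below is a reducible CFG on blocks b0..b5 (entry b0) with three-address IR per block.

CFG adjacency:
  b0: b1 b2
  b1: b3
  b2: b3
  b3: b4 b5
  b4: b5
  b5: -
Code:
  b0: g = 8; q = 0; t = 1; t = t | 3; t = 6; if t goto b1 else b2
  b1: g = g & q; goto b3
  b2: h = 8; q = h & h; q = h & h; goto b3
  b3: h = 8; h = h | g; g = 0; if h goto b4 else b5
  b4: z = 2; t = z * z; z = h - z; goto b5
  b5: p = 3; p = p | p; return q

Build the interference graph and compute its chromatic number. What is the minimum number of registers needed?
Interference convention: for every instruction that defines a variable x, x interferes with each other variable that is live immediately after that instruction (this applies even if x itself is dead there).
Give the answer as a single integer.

Answer: 4

Working:
Per-block:
  b0 def {g,q,t} use ∅
  b1 def {g} use {g,q}
  b2 def {h,q} use ∅
  b3 def {g,h} use {g}
  b4 def {t,z} use {h}
  b5 def {p} use {q}

Backward fixpoint:
  b0: in=∅ out={g,q}
  b1: in={g,q} out={g,q}
  b2: in={g} out={g,q}
  b3: in={g,q} out={h,q}
  b4: in={h,q} out={q}
  b5: in={q} out=∅

Interference:
  g: {h,q,t}
  h: {g,q,t,z}
  p: {q}
  q: {g,h,p,t,z}
  t: {g,h,q,z}
  z: {h,q,t}

Registers:
  {g,h,q,t} pairwise interfere (4-clique) ⇒ χ ≥ 4
  assign g→c3 h→c1 p→c1 q→c0 t→c2 z→c3 — no edge inside a register ⇒ χ ≤ 4
  χ = 4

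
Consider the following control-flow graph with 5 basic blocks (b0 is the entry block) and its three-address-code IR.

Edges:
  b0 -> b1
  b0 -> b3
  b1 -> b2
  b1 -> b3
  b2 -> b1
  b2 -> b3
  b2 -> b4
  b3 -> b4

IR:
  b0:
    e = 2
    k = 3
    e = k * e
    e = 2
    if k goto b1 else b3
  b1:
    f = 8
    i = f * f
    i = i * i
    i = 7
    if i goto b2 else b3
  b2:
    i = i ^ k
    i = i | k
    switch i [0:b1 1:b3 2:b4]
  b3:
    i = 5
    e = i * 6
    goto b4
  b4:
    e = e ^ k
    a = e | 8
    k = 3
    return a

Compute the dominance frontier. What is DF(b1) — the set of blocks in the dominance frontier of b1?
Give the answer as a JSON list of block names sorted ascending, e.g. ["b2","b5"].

idom tree: b1←b0 b2←b1 b3←b0 b4←b0
Dom∩ at merges:
  b1: preds {b0,b2}: {b0} ∩ {b0,b1,b2} = {b0}; idom=b0
  b3: preds {b0,b1,b2}: {b0} ∩ {b0,b1} ∩ {b0,b1,b2} = {b0}; idom=b0
  b4: preds {b2,b3}: {b0,b1,b2} ∩ {b0,b3} = {b0}; idom=b0

DF walk-up:
  b1←b0: walk · to b0
  b1←b2: walk b2→b1 to b0
  b3←b0: walk · to b0
  b3←b1: walk b1 to b0
  b3←b2: walk b2→b1 to b0
  b4←b2: walk b2→b1 to b0
  b4←b3: walk b3 to b0
  b0: DF=∅
  b1: DF={b1,b3,b4}
  b2: DF={b1,b3,b4}
  b3: DF={b4}
  b4: DF=∅

DF(b1) = ["b1", "b3", "b4"]

Answer: ["b1", "b3", "b4"]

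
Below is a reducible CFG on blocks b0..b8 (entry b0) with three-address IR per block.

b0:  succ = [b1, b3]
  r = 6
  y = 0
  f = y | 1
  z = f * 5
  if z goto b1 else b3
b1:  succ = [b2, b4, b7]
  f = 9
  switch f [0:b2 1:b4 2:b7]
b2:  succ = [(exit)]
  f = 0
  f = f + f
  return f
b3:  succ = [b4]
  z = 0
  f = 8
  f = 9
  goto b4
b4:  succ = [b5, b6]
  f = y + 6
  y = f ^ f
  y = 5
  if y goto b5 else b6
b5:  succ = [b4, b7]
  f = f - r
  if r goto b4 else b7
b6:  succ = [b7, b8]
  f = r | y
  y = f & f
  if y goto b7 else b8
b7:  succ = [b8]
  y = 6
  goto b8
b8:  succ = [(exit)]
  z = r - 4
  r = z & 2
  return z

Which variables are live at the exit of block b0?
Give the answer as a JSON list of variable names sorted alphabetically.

Answer: ["r", "y"]

Analysis:
def/use:
  b0: {f,r,y,z} / ∅
  b1: {f} / ∅
  b2: {f} / ∅
  b3: {f,z} / ∅
  b4: {f,y} / {y}
  b5: {f} / {f,r}
  b6: {f,y} / {r,y}
  b7: {y} / ∅
  b8: {r,z} / {r}

Liveness:
  live b0: ∅→{r,y}
  live b1: {r,y}→{r,y}
  live b2: ∅→∅
  live b3: {r,y}→{r,y}
  live b4: {r,y}→{f,r,y}
  live b5: {f,r,y}→{r,y}
  live b6: {r,y}→{r}
  live b7: {r}→{r}
  live b8: {r}→∅

live-out(b0) = ["r", "y"]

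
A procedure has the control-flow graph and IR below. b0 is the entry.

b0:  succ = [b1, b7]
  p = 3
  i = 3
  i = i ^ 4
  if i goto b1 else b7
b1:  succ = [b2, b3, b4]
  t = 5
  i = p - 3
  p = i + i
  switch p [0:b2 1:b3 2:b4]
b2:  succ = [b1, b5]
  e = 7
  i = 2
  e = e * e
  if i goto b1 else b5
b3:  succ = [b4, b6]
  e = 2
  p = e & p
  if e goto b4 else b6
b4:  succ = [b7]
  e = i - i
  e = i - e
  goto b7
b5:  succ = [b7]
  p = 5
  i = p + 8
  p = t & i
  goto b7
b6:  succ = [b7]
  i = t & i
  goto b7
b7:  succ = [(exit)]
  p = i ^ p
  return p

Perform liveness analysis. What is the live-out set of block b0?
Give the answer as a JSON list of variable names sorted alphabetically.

Block summaries:
  b0: {i,p} / ∅
  b1: {i,p,t} / {p}
  b2: {e,i} / ∅
  b3: {e,p} / {p}
  b4: {e} / {i}
  b5: {i,p} / {t}
  b6: {i} / {i,t}
  b7: {p} / {i,p}

Backward fixpoint:
  b0: in=∅ out={i,p}
  b1: in={p} out={i,p,t}
  b2: in={p,t} out={p,t}
  b3: in={i,p,t} out={i,p,t}
  b4: in={i,p} out={i,p}
  b5: in={t} out={i,p}
  b6: in={i,p,t} out={i,p}
  b7: in={i,p} out=∅

live-out(b0) = ["i", "p"]

Answer: ["i", "p"]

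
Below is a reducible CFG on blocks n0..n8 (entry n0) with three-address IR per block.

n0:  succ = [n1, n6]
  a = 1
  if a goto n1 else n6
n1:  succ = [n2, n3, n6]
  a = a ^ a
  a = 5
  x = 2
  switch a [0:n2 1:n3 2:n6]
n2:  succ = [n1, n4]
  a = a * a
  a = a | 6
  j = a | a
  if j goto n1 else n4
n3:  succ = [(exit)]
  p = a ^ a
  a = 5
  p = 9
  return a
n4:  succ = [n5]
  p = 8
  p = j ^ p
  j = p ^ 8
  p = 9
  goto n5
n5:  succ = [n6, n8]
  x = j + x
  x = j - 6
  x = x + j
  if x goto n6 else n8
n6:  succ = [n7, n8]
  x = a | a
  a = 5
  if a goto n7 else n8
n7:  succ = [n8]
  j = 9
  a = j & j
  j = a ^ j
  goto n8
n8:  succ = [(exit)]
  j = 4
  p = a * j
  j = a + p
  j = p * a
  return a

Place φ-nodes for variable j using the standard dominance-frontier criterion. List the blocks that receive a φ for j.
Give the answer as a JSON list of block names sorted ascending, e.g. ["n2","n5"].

Answer: ["n1", "n6", "n8"]

Derivation:
idom tree: n1←n0 n2←n1 n3←n1 n4←n2 n5←n4 n6←n0 n7←n6 n8←n0
Dom∩ at merges:
  n1: preds {n0,n2}: {n0} ∩ {n0,n1,n2} = {n0}; idom=n0
  n6: preds {n0,n1,n5}: {n0} ∩ {n0,n1} ∩ {n0,n1,n2,n4,n5} = {n0}; idom=n0
  n8: preds {n5,n6,n7}: {n0,n1,n2,n4,n5} ∩ {n0,n6} ∩ {n0,n6,n7} = {n0}; idom=n0

Frontier:
  join n1 pred n0: · stop@n0
  join n1 pred n2: n2→n1 stop@n0
  join n6 pred n0: · stop@n0
  join n6 pred n1: n1 stop@n0
  join n6 pred n5: n5→n4→n2→n1 stop@n0
  join n8 pred n5: n5→n4→n2→n1 stop@n0
  join n8 pred n6: n6 stop@n0
  join n8 pred n7: n7→n6 stop@n0
  DF(n0)=∅
  DF(n1)={n1,n6,n8}
  DF(n2)={n1,n6,n8}
  DF(n3)=∅
  DF(n4)={n6,n8}
  DF(n5)={n6,n8}
  DF(n6)={n8}
  DF(n7)={n8}
  DF(n8)=∅

φ for j: defs {n2,n4,n7,n8}
  DF⁺ = {n1,n6,n8}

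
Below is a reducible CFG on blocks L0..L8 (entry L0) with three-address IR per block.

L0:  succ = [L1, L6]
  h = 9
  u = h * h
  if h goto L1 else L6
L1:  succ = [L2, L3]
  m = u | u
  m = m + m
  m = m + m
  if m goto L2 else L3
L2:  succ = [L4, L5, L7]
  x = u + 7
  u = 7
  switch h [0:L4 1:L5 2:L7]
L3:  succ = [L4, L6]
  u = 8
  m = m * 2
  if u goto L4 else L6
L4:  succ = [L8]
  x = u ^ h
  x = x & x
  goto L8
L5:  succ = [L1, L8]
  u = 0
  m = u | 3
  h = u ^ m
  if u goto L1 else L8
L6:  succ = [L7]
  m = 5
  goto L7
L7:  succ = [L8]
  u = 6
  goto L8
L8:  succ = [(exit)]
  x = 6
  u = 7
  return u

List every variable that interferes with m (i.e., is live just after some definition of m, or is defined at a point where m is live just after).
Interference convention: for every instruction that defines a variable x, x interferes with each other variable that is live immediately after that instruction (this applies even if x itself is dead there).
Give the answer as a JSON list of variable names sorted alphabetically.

Answer: ["h", "u"]

Working:
Block summaries:
  L0 def {h,u} use ∅
  L1 def {m} use {u}
  L2 def {u,x} use {h,u}
  L3 def {m,u} use {m}
  L4 def {x} use {h,u}
  L5 def {h,m,u} use ∅
  L6 def {m} use ∅
  L7 def {u} use ∅
  L8 def {u,x} use ∅

Liveness:
  L0 li=∅ lo={h,u}
  L1 li={h,u} lo={h,m,u}
  L2 li={h,u} lo={h,u}
  L3 li={h,m} lo={h,u}
  L4 li={h,u} lo=∅
  L5 li=∅ lo={h,u}
  L6 li=∅ lo=∅
  L7 li=∅ lo=∅
  L8 li=∅ lo=∅

Interference:
  h — {m,u,x}
  m — {h,u}
  u — {h,m}
  x — {h}

N(m) = ["h", "u"]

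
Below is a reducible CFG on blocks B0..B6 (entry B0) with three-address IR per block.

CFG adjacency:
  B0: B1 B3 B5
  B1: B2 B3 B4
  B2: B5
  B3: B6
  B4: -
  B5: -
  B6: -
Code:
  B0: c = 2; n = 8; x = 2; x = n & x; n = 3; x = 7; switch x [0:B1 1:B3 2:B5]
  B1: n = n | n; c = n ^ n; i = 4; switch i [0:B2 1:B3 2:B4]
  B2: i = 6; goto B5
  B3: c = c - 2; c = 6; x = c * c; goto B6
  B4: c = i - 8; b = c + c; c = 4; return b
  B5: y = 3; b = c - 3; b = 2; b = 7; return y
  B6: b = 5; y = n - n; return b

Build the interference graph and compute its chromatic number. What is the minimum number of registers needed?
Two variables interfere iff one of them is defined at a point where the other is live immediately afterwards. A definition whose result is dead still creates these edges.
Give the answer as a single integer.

Per-block:
  B0 def {c,n,x} use ∅
  B1 def {c,i,n} use {n}
  B2 def {i} use ∅
  B3 def {c,x} use {c}
  B4 def {b,c} use {i}
  B5 def {b,y} use {c}
  B6 def {b,y} use {n}

Live sets:
  live B0: ∅→{c,n}
  live B1: {n}→{c,i,n}
  live B2: {c}→{c}
  live B3: {c,n}→{n}
  live B4: {i}→∅
  live B5: {c}→∅
  live B6: {n}→∅

Interference:
  b — {c,n,y}
  c — {b,i,n,x,y}
  i — {c,n}
  n — {b,c,i,x}
  x — {c,n}
  y — {b,c}

Colouring:
  {b,c,n} pairwise interfere (3-clique) ⇒ χ ≥ 3
  3-colouring: R0={c}  R1={n,y}  R2={b,i,x}
  χ = 3

Answer: 3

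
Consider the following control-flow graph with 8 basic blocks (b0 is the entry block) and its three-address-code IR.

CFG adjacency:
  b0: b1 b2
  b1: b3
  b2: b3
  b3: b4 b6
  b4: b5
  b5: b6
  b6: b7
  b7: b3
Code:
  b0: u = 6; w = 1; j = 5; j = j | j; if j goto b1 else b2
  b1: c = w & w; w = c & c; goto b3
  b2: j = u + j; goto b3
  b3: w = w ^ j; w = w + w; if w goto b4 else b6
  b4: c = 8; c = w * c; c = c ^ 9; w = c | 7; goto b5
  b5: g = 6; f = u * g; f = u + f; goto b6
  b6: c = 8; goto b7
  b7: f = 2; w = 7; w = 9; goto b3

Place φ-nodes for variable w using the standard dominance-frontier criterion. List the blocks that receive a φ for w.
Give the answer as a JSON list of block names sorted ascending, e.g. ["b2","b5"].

Answer: ["b3", "b6"]

Derivation:
idom tree: b1←b0 b2←b0 b3←b0 b4←b3 b5←b4 b6←b3 b7←b6
Dom at joins:
  b3: preds {b1,b2,b7}: {b0,b1} ∩ {b0,b2} ∩ {b0,b3,b6,b7} = {b0}; idom=b0
  b6: preds {b3,b5}: {b0,b3} ∩ {b0,b3,b4,b5} = {b0,b3}; idom=b3

DF walk-up:
  join b3 pred b1: b1 stop@b0
  join b3 pred b2: b2 stop@b0
  join b3 pred b7: b7→b6→b3 stop@b0
  join b6 pred b3: · stop@b3
  join b6 pred b5: b5→b4 stop@b3
  b0: DF=∅
  b1: DF={b3}
  b2: DF={b3}
  b3: DF={b3}
  b4: DF={b6}
  b5: DF={b6}
  b6: DF={b3}
  b7: DF={b3}

φ for w: defs {b0,b1,b3,b4,b7}
  DF⁺ = {b3,b6}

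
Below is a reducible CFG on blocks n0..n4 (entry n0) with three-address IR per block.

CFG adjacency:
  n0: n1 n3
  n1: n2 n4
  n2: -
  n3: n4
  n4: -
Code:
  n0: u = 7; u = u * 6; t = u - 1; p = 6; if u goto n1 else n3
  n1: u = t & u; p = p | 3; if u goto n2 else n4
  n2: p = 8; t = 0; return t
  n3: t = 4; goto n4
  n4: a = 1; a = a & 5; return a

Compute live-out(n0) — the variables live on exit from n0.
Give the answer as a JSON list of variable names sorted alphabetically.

Answer: ["p", "t", "u"]

Derivation:
def/use:
  n0: def={p,t,u} ue=∅
  n1: def={p,u} ue={p,t,u}
  n2: def={p,t} ue=∅
  n3: def={t} ue=∅
  n4: def={a} ue=∅

Liveness:
  n0 li=∅ lo={p,t,u}
  n1 li={p,t,u} lo=∅
  n2 li=∅ lo=∅
  n3 li=∅ lo=∅
  n4 li=∅ lo=∅

live-out(n0) = ["p", "t", "u"]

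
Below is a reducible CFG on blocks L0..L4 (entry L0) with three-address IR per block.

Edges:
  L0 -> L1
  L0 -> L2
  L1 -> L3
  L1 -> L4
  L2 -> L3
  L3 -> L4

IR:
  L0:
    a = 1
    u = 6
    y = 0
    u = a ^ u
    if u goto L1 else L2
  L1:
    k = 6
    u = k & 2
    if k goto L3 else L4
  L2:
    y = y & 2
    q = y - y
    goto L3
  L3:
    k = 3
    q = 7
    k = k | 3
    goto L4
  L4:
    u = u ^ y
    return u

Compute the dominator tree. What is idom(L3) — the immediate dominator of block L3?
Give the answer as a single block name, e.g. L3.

idom tree: L1←L0 L2←L0 L3←L0 L4←L0
Dom at joins:
  L3: preds {L1,L2}: {L0,L1} ∩ {L0,L2} = {L0}; idom=L0
  L4: preds {L1,L3}: {L0,L1} ∩ {L0,L3} = {L0}; idom=L0

idom(L3) = L0

Answer: L0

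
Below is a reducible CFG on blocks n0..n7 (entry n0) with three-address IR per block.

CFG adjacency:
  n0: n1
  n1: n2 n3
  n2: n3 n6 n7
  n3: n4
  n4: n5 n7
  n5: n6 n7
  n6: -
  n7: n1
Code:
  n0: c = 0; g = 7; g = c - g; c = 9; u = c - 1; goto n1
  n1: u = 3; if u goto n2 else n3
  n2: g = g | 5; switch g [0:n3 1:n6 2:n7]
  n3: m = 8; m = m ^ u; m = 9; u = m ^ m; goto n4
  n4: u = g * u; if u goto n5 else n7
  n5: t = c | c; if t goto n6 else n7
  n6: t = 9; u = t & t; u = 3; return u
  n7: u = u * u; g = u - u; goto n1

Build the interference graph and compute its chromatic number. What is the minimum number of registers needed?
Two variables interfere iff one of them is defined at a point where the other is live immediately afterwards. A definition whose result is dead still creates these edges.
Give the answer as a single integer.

Answer: 4

Analysis:
Per-block:
  n0: def={c,g,u} ue=∅
  n1: def={u} ue=∅
  n2: def={g} ue={g}
  n3: def={m,u} ue={u}
  n4: def={u} ue={g,u}
  n5: def={t} ue={c}
  n6: def={t,u} ue=∅
  n7: def={g,u} ue={u}

Live sets:
  live n0: ∅→{c,g}
  live n1: {c,g}→{c,g,u}
  live n2: {c,g,u}→{c,g,u}
  live n3: {c,g,u}→{c,g,u}
  live n4: {c,g,u}→{c,u}
  live n5: {c,u}→{c,u}
  live n6: ∅→∅
  live n7: {c,u}→{c,g}

Interference:
  c — {g,m,t,u}
  g — {c,m,u}
  m — {c,g,u}
  t — {c,u}
  u — {c,g,m,t}

Colouring:
  {c,g,m,u} pairwise interfere (4-clique) ⇒ χ ≥ 4
  4-colouring: R0={c}  R1={u}  R2={g,t}  R3={m}
  χ = 4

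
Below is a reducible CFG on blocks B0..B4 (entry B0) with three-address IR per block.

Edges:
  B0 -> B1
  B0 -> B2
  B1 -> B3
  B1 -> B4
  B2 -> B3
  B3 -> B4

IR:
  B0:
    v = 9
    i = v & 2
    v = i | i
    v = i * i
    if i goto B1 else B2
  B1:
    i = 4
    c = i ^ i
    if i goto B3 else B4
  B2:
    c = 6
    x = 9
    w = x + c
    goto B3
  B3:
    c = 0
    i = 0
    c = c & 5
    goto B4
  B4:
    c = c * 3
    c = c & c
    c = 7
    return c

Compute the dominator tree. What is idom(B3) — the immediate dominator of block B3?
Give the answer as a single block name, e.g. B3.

idom tree: B1←B0 B2←B0 B3←B0 B4←B0
Dom at joins:
  B3: preds {B1,B2}: {B0,B1} ∩ {B0,B2} = {B0}; idom=B0
  B4: preds {B1,B3}: {B0,B1} ∩ {B0,B3} = {B0}; idom=B0

idom(B3) = B0

Answer: B0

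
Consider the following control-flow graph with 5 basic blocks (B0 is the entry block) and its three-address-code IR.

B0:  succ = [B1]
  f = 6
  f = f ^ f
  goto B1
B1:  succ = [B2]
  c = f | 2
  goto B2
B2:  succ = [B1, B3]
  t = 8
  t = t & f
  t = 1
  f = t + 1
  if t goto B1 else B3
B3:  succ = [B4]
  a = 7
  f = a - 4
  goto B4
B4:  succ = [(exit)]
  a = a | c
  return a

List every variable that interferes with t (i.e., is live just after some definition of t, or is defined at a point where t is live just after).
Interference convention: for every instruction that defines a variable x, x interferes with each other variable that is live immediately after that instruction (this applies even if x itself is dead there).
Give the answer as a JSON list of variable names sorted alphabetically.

Answer: ["c", "f"]

Analysis:
Per-block:
  B0: {f} / ∅
  B1: {c} / {f}
  B2: {f,t} / {f}
  B3: {a,f} / ∅
  B4: {a} / {a,c}

Liveness:
  live B0: ∅→{f}
  live B1: {f}→{c,f}
  live B2: {c,f}→{c,f}
  live B3: {c}→{a,c}
  live B4: {a,c}→∅

Interfere edges:
  a↔{c,f}
  c↔{a,f,t}
  f↔{a,c,t}
  t↔{c,f}

N(t) = ["c", "f"]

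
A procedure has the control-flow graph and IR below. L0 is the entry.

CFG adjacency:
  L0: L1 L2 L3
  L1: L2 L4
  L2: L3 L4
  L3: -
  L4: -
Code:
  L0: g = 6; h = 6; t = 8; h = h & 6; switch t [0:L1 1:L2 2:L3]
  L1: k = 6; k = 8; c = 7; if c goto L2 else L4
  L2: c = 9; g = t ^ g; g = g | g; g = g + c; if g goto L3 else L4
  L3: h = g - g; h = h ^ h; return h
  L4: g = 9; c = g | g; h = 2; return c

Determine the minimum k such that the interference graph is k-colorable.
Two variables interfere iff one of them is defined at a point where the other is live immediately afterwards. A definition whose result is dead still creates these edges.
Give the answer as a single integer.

Per-block:
  L0: def={g,h,t} ue=∅
  L1: def={c,k} ue=∅
  L2: def={c,g} ue={g,t}
  L3: def={h} ue={g}
  L4: def={c,g,h} ue=∅

Liveness:
  L0 li=∅ lo={g,t}
  L1 li={g,t} lo={g,t}
  L2 li={g,t} lo={g}
  L3 li={g} lo=∅
  L4 li=∅ lo=∅

Interference:
  c↔{g,h,t}
  g↔{c,h,k,t}
  h↔{c,g,t}
  k↔{g,t}
  t↔{c,g,h,k}

Colouring:
  clique {c,g,h,t} ⇒ need ≥ 4
  assign c→R2 g→R0 h→R3 k→R2 t→R1 — no edge inside a register ⇒ χ ≤ 4
  χ = 4

Answer: 4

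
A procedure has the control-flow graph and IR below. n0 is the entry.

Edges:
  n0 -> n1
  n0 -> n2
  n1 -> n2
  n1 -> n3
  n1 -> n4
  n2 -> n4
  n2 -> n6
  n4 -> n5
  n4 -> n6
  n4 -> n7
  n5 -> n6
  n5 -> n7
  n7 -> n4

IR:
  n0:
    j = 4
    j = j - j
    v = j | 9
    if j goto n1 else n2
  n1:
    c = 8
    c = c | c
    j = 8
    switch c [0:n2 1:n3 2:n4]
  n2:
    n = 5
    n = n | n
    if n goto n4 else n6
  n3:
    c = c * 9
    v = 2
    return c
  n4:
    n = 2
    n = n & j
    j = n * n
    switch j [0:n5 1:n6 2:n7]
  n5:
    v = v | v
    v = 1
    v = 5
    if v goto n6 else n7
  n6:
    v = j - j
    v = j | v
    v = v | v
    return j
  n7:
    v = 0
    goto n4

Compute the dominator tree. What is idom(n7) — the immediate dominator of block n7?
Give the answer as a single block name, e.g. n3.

Answer: n4

Working:
idom tree: n1←n0 n2←n0 n3←n1 n4←n0 n5←n4 n6←n0 n7←n4
Dom∩ at merges:
  n2: preds {n0,n1}: {n0} ∩ {n0,n1} = {n0}; idom=n0
  n4: preds {n1,n2,n7}: {n0,n1} ∩ {n0,n2} ∩ {n0,n4,n7} = {n0}; idom=n0
  n6: preds {n2,n4,n5}: {n0,n2} ∩ {n0,n4} ∩ {n0,n4,n5} = {n0}; idom=n0
  n7: preds {n4,n5}: {n0,n4} ∩ {n0,n4,n5} = {n0,n4}; idom=n4

idom(n7) = n4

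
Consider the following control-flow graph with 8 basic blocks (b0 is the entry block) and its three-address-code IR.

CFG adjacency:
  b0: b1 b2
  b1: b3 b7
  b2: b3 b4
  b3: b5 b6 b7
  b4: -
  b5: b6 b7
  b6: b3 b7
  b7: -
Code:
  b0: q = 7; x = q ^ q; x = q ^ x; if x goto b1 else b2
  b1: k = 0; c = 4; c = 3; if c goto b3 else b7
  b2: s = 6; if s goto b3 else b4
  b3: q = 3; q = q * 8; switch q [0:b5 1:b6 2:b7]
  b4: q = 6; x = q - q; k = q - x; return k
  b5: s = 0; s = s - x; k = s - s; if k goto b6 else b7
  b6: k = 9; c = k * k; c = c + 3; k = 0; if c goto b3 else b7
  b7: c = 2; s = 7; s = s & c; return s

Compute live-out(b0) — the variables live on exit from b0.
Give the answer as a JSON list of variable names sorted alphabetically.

Answer: ["x"]

Derivation:
Block summaries:
  b0: {q,x} / ∅
  b1: {c,k} / ∅
  b2: {s} / ∅
  b3: {q} / ∅
  b4: {k,q,x} / ∅
  b5: {k,s} / {x}
  b6: {c,k} / ∅
  b7: {c,s} / ∅

Liveness:
  b0 li=∅ lo={x}
  b1 li={x} lo={x}
  b2 li={x} lo={x}
  b3 li={x} lo={x}
  b4 li=∅ lo=∅
  b5 li={x} lo={x}
  b6 li={x} lo={x}
  b7 li=∅ lo=∅

live-out(b0) = ["x"]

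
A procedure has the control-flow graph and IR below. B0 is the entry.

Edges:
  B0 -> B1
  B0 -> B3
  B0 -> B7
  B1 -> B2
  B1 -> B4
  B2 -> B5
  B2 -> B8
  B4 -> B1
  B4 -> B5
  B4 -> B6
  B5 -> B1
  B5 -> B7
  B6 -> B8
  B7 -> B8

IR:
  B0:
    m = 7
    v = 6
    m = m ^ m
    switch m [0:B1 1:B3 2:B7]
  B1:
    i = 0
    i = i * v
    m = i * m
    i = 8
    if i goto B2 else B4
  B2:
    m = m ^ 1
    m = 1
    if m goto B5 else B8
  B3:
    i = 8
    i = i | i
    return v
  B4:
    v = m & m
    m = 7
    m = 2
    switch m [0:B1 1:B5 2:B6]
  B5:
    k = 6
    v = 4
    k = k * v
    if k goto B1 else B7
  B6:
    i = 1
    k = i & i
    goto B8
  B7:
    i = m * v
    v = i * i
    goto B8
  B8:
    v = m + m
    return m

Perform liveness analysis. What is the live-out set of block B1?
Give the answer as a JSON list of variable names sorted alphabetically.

Block summaries:
  B0: def={m,v} ue=∅
  B1: def={i,m} ue={m,v}
  B2: def={m} ue={m}
  B3: def={i} ue={v}
  B4: def={m,v} ue={m}
  B5: def={k,v} ue=∅
  B6: def={i,k} ue=∅
  B7: def={i,v} ue={m,v}
  B8: def={v} ue={m}

Liveness:
  live B0: ∅→{m,v}
  live B1: {m,v}→{m}
  live B2: {m}→{m}
  live B3: {v}→∅
  live B4: {m}→{m,v}
  live B5: {m}→{m,v}
  live B6: {m}→{m}
  live B7: {m,v}→{m}
  live B8: {m}→∅

live-out(B1) = ["m"]

Answer: ["m"]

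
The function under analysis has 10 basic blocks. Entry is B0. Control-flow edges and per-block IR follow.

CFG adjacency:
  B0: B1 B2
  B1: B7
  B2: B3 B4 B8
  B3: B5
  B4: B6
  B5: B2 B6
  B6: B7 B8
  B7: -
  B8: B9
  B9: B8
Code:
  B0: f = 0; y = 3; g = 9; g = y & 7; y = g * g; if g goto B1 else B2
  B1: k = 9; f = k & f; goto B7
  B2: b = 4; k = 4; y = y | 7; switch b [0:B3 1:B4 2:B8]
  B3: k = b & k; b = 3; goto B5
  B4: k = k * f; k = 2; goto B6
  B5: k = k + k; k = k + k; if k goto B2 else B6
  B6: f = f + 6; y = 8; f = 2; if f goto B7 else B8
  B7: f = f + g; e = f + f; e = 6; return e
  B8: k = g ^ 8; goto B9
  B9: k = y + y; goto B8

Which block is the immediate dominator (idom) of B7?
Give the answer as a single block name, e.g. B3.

Answer: B0

Working:
idom tree: B1←B0 B2←B0 B3←B2 B4←B2 B5←B3 B6←B2 B7←B0 B8←B2 B9←B8
Dom at joins:
  B2: preds {B0,B5}: {B0} ∩ {B0,B2,B3,B5} = {B0}; idom=B0
  B6: preds {B4,B5}: {B0,B2,B4} ∩ {B0,B2,B3,B5} = {B0,B2}; idom=B2
  B7: preds {B1,B6}: {B0,B1} ∩ {B0,B2,B6} = {B0}; idom=B0
  B8: preds {B2,B6,B9}: {B0,B2} ∩ {B0,B2,B6} ∩ {B0,B2,B8,B9} = {B0,B2}; idom=B2

idom(B7) = B0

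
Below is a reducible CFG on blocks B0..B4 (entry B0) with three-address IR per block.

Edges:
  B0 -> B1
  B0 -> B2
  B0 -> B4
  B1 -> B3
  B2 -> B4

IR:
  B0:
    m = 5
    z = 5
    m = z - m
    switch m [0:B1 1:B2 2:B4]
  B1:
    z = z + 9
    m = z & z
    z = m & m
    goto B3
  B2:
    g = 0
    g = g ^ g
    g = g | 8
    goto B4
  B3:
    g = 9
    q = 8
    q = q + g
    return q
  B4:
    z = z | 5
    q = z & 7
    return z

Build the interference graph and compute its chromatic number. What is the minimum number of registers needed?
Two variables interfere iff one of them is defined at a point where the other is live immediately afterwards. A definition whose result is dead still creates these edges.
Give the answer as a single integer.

def/use:
  B0 def {m,z} use ∅
  B1 def {m,z} use {z}
  B2 def {g} use ∅
  B3 def {g,q} use ∅
  B4 def {q,z} use {z}

Backward fixpoint:
  live B0: ∅→{z}
  live B1: {z}→∅
  live B2: {z}→{z}
  live B3: ∅→∅
  live B4: {z}→∅

Conflict graph:
  g↔{q,z}
  m↔{z}
  q↔{g,z}
  z↔{g,m,q}

Chromatic number:
  clique {g,q,z} ⇒ need ≥ 3
  assign g→r1 m→r1 q→r2 z→r0 — no edge inside a register ⇒ χ ≤ 3
  χ = 3

Answer: 3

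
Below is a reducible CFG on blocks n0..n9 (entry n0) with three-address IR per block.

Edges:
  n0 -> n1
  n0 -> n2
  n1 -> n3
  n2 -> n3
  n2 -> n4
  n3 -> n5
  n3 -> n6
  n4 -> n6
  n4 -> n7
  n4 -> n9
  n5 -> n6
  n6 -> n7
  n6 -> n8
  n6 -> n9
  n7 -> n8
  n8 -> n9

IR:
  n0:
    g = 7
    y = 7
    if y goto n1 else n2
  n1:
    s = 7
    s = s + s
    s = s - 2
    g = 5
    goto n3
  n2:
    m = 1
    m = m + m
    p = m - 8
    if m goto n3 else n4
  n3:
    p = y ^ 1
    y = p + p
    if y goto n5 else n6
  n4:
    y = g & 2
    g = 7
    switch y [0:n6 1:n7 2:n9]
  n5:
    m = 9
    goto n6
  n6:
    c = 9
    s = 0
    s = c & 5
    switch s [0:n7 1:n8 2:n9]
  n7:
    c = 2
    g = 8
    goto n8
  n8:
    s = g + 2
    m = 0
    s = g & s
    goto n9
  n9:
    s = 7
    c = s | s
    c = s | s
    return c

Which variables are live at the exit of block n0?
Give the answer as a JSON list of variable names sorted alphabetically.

Answer: ["g", "y"]

Working:
def/use:
  n0: def={g,y} ue=∅
  n1: def={g,s} ue=∅
  n2: def={m,p} ue=∅
  n3: def={p,y} ue={y}
  n4: def={g,y} ue={g}
  n5: def={m} ue=∅
  n6: def={c,s} ue=∅
  n7: def={c,g} ue=∅
  n8: def={m,s} ue={g}
  n9: def={c,s} ue=∅

Backward fixpoint:
  n0 li=∅ lo={g,y}
  n1 li={y} lo={g,y}
  n2 li={g,y} lo={g,y}
  n3 li={g,y} lo={g}
  n4 li={g} lo={g}
  n5 li={g} lo={g}
  n6 li={g} lo={g}
  n7 li=∅ lo={g}
  n8 li={g} lo=∅
  n9 li=∅ lo=∅

live-out(n0) = ["g", "y"]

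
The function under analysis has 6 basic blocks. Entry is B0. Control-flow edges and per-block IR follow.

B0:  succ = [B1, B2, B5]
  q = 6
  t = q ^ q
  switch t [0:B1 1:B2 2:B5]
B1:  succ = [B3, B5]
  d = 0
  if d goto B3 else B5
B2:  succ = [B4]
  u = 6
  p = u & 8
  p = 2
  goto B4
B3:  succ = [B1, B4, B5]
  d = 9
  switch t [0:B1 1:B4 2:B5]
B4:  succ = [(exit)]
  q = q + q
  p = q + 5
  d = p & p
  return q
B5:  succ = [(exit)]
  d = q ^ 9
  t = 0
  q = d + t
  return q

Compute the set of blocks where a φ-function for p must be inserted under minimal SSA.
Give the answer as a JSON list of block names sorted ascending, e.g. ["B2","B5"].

Answer: ["B4"]

Working:
idom tree: B1←B0 B2←B0 B3←B1 B4←B0 B5←B0
Join-block Dom:
  B1: preds {B0,B3}: {B0} ∩ {B0,B1,B3} = {B0}; idom=B0
  B4: preds {B2,B3}: {B0,B2} ∩ {B0,B1,B3} = {B0}; idom=B0
  B5: preds {B0,B1,B3}: {B0} ∩ {B0,B1} ∩ {B0,B1,B3} = {B0}; idom=B0

DF walk-up:
  B1←B0: walk · to B0
  B1←B3: walk B3→B1 to B0
  B4←B2: walk B2 to B0
  B4←B3: walk B3→B1 to B0
  B5←B0: walk · to B0
  B5←B1: walk B1 to B0
  B5←B3: walk B3→B1 to B0
  B0: DF=∅
  B1: DF={B1,B4,B5}
  B2: DF={B4}
  B3: DF={B1,B4,B5}
  B4: DF=∅
  B5: DF=∅

φ for p: defs {B2,B4}
  DF⁺ = {B4}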